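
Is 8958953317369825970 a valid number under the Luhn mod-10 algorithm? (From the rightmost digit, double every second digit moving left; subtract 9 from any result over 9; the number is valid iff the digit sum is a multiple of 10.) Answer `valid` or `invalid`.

invalid

From the right, keep odd positions and double even positions (subtract 9 from any doubled value over 9):
  doubled (positions 2,4,...): 5 1 7 3 5 6 1 7 9 → sum 44
  kept (positions 1,3,...): 0 9 2 9 3 1 3 9 5 8 → sum 49
Total = 93.
93 mod 10 = 3, so the number is invalid.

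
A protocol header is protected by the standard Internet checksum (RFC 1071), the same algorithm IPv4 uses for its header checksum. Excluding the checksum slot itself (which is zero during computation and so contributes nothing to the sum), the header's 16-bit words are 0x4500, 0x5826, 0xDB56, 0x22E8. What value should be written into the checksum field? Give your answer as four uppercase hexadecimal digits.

649A

One's-complement addition (fold any carry out of bit 15 back into bit 0):
  0x4500 + 0x5826 = 0x09D26
  0x9D26 + 0xDB56 = 0x1787C → wrap carry → 0x787D
  0x787D + 0x22E8 = 0x09B65
One's-complement sum = 0x9B65.
Checksum = ~0x9B65 & 0xFFFF = 0x649A.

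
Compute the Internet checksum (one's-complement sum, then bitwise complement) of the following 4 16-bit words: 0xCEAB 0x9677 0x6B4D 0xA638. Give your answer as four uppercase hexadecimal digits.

8956

One's-complement addition (fold any carry out of bit 15 back into bit 0):
  0xCEAB + 0x9677 = 0x16522 → wrap carry → 0x6523
  0x6523 + 0x6B4D = 0x0D070
  0xD070 + 0xA638 = 0x176A8 → wrap carry → 0x76A9
One's-complement sum = 0x76A9.
Checksum = ~0x76A9 & 0xFFFF = 0x8956.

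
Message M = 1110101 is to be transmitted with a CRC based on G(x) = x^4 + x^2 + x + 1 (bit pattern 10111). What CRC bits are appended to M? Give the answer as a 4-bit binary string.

Append 4 zeros: 11101010000. Divide by 10111 (XOR where the leading bit is 1):
  pos 0: 11101 XOR 10111 = 01010
  pos 1: 10100 XOR 10111 = 00011
  pos 4: 11100 XOR 10111 = 01011
  pos 5: 10110 XOR 10111 = 00001
Remainder (last 4 bits) = 0010. This is the CRC / FCS.

0010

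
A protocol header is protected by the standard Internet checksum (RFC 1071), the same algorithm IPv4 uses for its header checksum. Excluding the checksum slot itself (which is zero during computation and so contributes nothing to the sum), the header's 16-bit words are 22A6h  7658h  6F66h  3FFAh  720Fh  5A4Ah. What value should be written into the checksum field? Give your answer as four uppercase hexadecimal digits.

One's-complement addition (fold any carry out of bit 15 back into bit 0):
  0x22A6 + 0x7658 = 0x098FE
  0x98FE + 0x6F66 = 0x10864 → wrap carry → 0x0865
  0x0865 + 0x3FFA = 0x0485F
  0x485F + 0x720F = 0x0BA6E
  0xBA6E + 0x5A4A = 0x114B8 → wrap carry → 0x14B9
One's-complement sum = 0x14B9.
Checksum = ~0x14B9 & 0xFFFF = 0xEB46.

EB46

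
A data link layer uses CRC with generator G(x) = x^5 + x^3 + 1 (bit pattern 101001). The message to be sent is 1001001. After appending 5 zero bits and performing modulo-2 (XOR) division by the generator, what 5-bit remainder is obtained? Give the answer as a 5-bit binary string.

Append 5 zeros: 100100100000. Divide by 101001 (XOR where the leading bit is 1):
  pos 0: 100100 XOR 101001 = 001101
  pos 2: 110110 XOR 101001 = 011111
  pos 3: 111110 XOR 101001 = 010111
  pos 4: 101110 XOR 101001 = 000111
Remainder (last 5 bits) = 11100. This is the CRC / FCS.

11100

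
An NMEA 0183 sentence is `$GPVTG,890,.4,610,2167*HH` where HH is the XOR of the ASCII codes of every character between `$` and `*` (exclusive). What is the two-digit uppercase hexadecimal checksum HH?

4C

XOR the ASCII codes of the payload characters:
  'G' = 0x47 → acc = 0x47
  'P' = 0x50 → acc = 0x17
  'V' = 0x56 → acc = 0x41
  'T' = 0x54 → acc = 0x15
  'G' = 0x47 → acc = 0x52
  ',' = 0x2C → acc = 0x7E
  '8' = 0x38 → acc = 0x46
  '9' = 0x39 → acc = 0x7F
  '0' = 0x30 → acc = 0x4F
  ',' = 0x2C → acc = 0x63
  '.' = 0x2E → acc = 0x4D
  '4' = 0x34 → acc = 0x79
  ',' = 0x2C → acc = 0x55
  '6' = 0x36 → acc = 0x63
  '1' = 0x31 → acc = 0x52
  '0' = 0x30 → acc = 0x62
  ',' = 0x2C → acc = 0x4E
  '2' = 0x32 → acc = 0x7C
  '1' = 0x31 → acc = 0x4D
  '6' = 0x36 → acc = 0x7B
  '7' = 0x37 → acc = 0x4C
Checksum = 0x4C.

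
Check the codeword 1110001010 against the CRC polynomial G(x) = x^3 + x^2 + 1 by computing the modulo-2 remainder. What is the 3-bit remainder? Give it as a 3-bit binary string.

Modulo-2 division of 1110001010 by 1101:
  pos 0: 1110 XOR 1101 = 0011
  pos 2: 1100 XOR 1101 = 0001
  pos 5: 1101 XOR 1101 = 0000
Remainder = 000 (zero — the frame passes the CRC check).

000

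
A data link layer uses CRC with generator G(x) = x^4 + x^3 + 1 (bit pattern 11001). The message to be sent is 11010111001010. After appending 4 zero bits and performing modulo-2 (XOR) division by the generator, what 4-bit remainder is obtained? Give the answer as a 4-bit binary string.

0010

Append 4 zeros: 110101110010100000. Divide by 11001 (XOR where the leading bit is 1):
  pos 0: 11010 XOR 11001 = 00011
  pos 3: 11111 XOR 11001 = 00110
  pos 5: 11000 XOR 11001 = 00001
  pos 9: 11010 XOR 11001 = 00011
  pos 12: 11000 XOR 11001 = 00001
Remainder (last 4 bits) = 0010. This is the CRC / FCS.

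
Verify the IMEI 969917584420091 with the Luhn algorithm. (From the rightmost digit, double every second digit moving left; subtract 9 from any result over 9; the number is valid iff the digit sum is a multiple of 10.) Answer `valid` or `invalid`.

From the right, keep odd positions and double even positions (subtract 9 from any doubled value over 9):
  doubled (positions 2,4,...): 9 0 8 7 5 9 3 → sum 41
  kept (positions 1,3,...): 1 0 2 4 5 1 9 9 → sum 31
Total = 72.
72 mod 10 = 2, so the number is invalid.

invalid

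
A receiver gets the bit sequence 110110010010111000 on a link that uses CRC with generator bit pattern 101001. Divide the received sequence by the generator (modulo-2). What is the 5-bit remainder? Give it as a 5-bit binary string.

Modulo-2 division of 110110010010111000 by 101001:
  pos 0: 110110 XOR 101001 = 011111
  pos 1: 111110 XOR 101001 = 010111
  pos 2: 101111 XOR 101001 = 000110
  pos 5: 110001 XOR 101001 = 011000
  pos 6: 110000 XOR 101001 = 011001
  pos 7: 110011 XOR 101001 = 011010
  pos 8: 110101 XOR 101001 = 011100
  pos 9: 111001 XOR 101001 = 010000
  pos 10: 100000 XOR 101001 = 001001
  pos 12: 100100 XOR 101001 = 001101
Remainder = 01101 (nonzero — an error is detected).

01101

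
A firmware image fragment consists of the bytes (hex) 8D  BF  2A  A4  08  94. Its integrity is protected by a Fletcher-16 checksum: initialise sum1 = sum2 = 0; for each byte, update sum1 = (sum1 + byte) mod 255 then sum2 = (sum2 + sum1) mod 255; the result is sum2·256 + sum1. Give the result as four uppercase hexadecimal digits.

Running sums (mod 255):
  after byte 0 (8D): sum1=141, sum2=141
  after byte 1 (BF): sum1=77, sum2=218
  after byte 2 (2A): sum1=119, sum2=82
  after byte 3 (A4): sum1=28, sum2=110
  after byte 4 (08): sum1=36, sum2=146
  after byte 5 (94): sum1=184, sum2=75
Checksum = sum2·256 + sum1 = 75·256 + 184 = 19384 = 0x4BB8.

4BB8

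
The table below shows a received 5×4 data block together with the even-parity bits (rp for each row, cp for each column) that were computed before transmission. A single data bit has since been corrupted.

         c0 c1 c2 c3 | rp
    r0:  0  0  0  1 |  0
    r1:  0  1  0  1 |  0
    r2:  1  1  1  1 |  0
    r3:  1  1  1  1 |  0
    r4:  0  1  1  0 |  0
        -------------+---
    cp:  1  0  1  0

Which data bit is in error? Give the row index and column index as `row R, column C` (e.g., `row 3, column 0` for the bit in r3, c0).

row 0, column 0

Recompute each row's even parity and compare to rp:
  r0: data parity 1, sent rp 0 → mismatch
  r1: data parity 0, sent rp 0 → ok
  r2: data parity 0, sent rp 0 → ok
  r3: data parity 0, sent rp 0 → ok
  r4: data parity 0, sent rp 0 → ok
Recompute each column's even parity and compare to cp:
  c0: data parity 0, sent cp 1 → mismatch
  c1: data parity 0, sent cp 0 → ok
  c2: data parity 1, sent cp 1 → ok
  c3: data parity 0, sent cp 0 → ok
Exactly one row (r0) and one column (c0) fail → the flipped bit is at their intersection.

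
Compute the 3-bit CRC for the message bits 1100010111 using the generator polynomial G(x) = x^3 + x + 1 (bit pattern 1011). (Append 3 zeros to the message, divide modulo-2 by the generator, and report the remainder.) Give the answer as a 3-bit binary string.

010

Append 3 zeros: 1100010111000. Divide by 1011 (XOR where the leading bit is 1):
  pos 0: 1100 XOR 1011 = 0111
  pos 1: 1110 XOR 1011 = 0101
  pos 2: 1011 XOR 1011 = 0000
  pos 7: 1110 XOR 1011 = 0101
  pos 8: 1010 XOR 1011 = 0001
Remainder (last 3 bits) = 010. This is the CRC / FCS.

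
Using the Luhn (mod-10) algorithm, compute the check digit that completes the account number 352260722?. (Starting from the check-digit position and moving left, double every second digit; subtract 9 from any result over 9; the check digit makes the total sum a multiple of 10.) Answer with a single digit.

Partial digits right→left: 2 2 7 0 6 2 2 5 3
Double every second digit counting from the check-digit position (so the 1st, 3rd, 5th, ... of the partial from the right).
  doubled (with −9 where >9): 4 5 3 4 6 → sum 22
  kept as-is: 2 0 2 5 → sum 9
Total = 22 + 9 = 31.
Check digit = (10 − (31 mod 10)) mod 10 = 9.

9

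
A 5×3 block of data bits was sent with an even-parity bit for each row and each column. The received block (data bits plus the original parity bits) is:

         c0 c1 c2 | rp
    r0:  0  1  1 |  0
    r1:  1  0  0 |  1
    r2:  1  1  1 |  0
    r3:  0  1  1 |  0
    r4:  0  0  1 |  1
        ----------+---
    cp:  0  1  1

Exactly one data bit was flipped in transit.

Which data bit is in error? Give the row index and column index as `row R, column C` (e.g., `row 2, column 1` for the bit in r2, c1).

row 2, column 2

Recompute each row's even parity and compare to rp:
  r0: data parity 0, sent rp 0 → ok
  r1: data parity 1, sent rp 1 → ok
  r2: data parity 1, sent rp 0 → mismatch
  r3: data parity 0, sent rp 0 → ok
  r4: data parity 1, sent rp 1 → ok
Recompute each column's even parity and compare to cp:
  c0: data parity 0, sent cp 0 → ok
  c1: data parity 1, sent cp 1 → ok
  c2: data parity 0, sent cp 1 → mismatch
Exactly one row (r2) and one column (c2) fail → the flipped bit is at their intersection.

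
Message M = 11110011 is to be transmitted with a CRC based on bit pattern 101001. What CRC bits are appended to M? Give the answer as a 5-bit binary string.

00100

Append 5 zeros: 1111001100000. Divide by 101001 (XOR where the leading bit is 1):
  pos 0: 111100 XOR 101001 = 010101
  pos 1: 101011 XOR 101001 = 000010
  pos 5: 101000 XOR 101001 = 000001
Remainder (last 5 bits) = 00100. This is the CRC / FCS.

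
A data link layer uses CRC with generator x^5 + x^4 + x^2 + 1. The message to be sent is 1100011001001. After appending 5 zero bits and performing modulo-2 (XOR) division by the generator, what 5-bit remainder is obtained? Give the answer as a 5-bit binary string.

10111

Append 5 zeros: 110001100100100000. Divide by 110101 (XOR where the leading bit is 1):
  pos 0: 110001 XOR 110101 = 000100
  pos 3: 100100 XOR 110101 = 010001
  pos 4: 100011 XOR 110101 = 010110
  pos 5: 101100 XOR 110101 = 011001
  pos 6: 110010 XOR 110101 = 000111
  pos 9: 111100 XOR 110101 = 001001
  pos 11: 100100 XOR 110101 = 010001
  pos 12: 100010 XOR 110101 = 010111
Remainder (last 5 bits) = 10111. This is the CRC / FCS.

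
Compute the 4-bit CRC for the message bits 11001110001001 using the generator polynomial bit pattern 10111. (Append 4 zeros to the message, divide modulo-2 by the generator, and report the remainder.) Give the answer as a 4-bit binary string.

1000

Append 4 zeros: 110011100010010000. Divide by 10111 (XOR where the leading bit is 1):
  pos 0: 11001 XOR 10111 = 01110
  pos 1: 11101 XOR 10111 = 01010
  pos 2: 10101 XOR 10111 = 00010
  pos 5: 10000 XOR 10111 = 00111
  pos 7: 11110 XOR 10111 = 01001
  pos 8: 10010 XOR 10111 = 00101
  pos 10: 10110 XOR 10111 = 00001
Remainder (last 4 bits) = 1000. This is the CRC / FCS.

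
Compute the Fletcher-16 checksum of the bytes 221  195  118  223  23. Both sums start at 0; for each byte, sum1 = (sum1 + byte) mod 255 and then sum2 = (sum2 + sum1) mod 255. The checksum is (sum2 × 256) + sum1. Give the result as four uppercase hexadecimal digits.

9E0F

Running sums (mod 255):
  after byte 0 (221): sum1=221, sum2=221
  after byte 1 (195): sum1=161, sum2=127
  after byte 2 (118): sum1=24, sum2=151
  after byte 3 (223): sum1=247, sum2=143
  after byte 4 (23): sum1=15, sum2=158
Checksum = sum2·256 + sum1 = 158·256 + 15 = 40463 = 0x9E0F.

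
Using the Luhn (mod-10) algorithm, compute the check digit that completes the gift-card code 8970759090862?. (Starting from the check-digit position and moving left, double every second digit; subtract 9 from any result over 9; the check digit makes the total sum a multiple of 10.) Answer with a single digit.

Partial digits right→left: 2 6 8 0 9 0 9 5 7 0 7 9 8
Double every second digit counting from the check-digit position (so the 1st, 3rd, 5th, ... of the partial from the right).
  doubled (with −9 where >9): 4 7 9 9 5 5 7 → sum 46
  kept as-is: 6 0 0 5 0 9 → sum 20
Total = 46 + 20 = 66.
Check digit = (10 − (66 mod 10)) mod 10 = 4.

4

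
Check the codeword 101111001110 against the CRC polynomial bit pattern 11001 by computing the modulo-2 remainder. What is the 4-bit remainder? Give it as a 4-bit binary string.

0000

Modulo-2 division of 101111001110 by 11001:
  pos 0: 10111 XOR 11001 = 01110
  pos 1: 11101 XOR 11001 = 00100
  pos 3: 10000 XOR 11001 = 01001
  pos 4: 10011 XOR 11001 = 01010
  pos 5: 10101 XOR 11001 = 01100
  pos 6: 11001 XOR 11001 = 00000
Remainder = 0000 (zero — the frame passes the CRC check).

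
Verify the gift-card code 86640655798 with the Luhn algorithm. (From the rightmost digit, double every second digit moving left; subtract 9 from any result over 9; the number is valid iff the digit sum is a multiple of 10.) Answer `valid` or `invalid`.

From the right, keep odd positions and double even positions (subtract 9 from any doubled value over 9):
  doubled (positions 2,4,...): 9 1 3 8 3 → sum 24
  kept (positions 1,3,...): 8 7 5 0 6 8 → sum 34
Total = 58.
58 mod 10 = 8, so the number is invalid.

invalid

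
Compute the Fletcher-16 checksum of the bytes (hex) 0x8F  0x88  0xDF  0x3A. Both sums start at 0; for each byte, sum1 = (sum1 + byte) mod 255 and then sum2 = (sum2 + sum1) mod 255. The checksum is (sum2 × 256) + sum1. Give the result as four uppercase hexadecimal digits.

Running sums (mod 255):
  after byte 0 (0x8F): sum1=143, sum2=143
  after byte 1 (0x88): sum1=24, sum2=167
  after byte 2 (0xDF): sum1=247, sum2=159
  after byte 3 (0x3A): sum1=50, sum2=209
Checksum = sum2·256 + sum1 = 209·256 + 50 = 53554 = 0xD132.

D132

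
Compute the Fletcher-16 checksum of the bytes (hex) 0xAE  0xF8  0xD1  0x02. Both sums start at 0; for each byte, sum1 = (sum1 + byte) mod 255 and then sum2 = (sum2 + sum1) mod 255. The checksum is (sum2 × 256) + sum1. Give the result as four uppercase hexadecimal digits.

Running sums (mod 255):
  after byte 0 (0xAE): sum1=174, sum2=174
  after byte 1 (0xF8): sum1=167, sum2=86
  after byte 2 (0xD1): sum1=121, sum2=207
  after byte 3 (0x02): sum1=123, sum2=75
Checksum = sum2·256 + sum1 = 75·256 + 123 = 19323 = 0x4B7B.

4B7B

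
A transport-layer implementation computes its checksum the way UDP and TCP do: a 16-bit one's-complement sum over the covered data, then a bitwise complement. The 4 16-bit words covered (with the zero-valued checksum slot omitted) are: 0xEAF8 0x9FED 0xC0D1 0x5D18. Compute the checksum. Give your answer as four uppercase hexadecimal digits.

One's-complement addition (fold any carry out of bit 15 back into bit 0):
  0xEAF8 + 0x9FED = 0x18AE5 → wrap carry → 0x8AE6
  0x8AE6 + 0xC0D1 = 0x14BB7 → wrap carry → 0x4BB8
  0x4BB8 + 0x5D18 = 0x0A8D0
One's-complement sum = 0xA8D0.
Checksum = ~0xA8D0 & 0xFFFF = 0x572F.

572F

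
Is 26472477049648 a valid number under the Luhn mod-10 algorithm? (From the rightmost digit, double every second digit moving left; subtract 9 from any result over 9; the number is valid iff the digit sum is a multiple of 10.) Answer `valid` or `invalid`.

valid

From the right, keep odd positions and double even positions (subtract 9 from any doubled value over 9):
  doubled (positions 2,4,...): 8 9 0 5 4 8 4 → sum 38
  kept (positions 1,3,...): 8 6 4 7 4 7 6 → sum 42
Total = 80.
80 mod 10 = 0, so the number is valid.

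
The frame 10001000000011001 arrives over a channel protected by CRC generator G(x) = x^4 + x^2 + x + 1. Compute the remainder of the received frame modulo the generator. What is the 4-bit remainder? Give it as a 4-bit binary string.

Modulo-2 division of 10001000000011001 by 10111:
  pos 0: 10001 XOR 10111 = 00110
  pos 2: 11000 XOR 10111 = 01111
  pos 3: 11110 XOR 10111 = 01001
  pos 4: 10010 XOR 10111 = 00101
  pos 6: 10100 XOR 10111 = 00011
  pos 9: 11011 XOR 10111 = 01100
  pos 10: 11000 XOR 10111 = 01111
  pos 11: 11110 XOR 10111 = 01001
  pos 12: 10011 XOR 10111 = 00100
Remainder = 0100 (nonzero — an error is detected).

0100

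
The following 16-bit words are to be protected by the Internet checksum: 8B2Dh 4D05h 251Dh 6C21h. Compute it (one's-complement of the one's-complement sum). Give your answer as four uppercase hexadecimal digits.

One's-complement addition (fold any carry out of bit 15 back into bit 0):
  0x8B2D + 0x4D05 = 0x0D832
  0xD832 + 0x251D = 0x0FD4F
  0xFD4F + 0x6C21 = 0x16970 → wrap carry → 0x6971
One's-complement sum = 0x6971.
Checksum = ~0x6971 & 0xFFFF = 0x968E.

968E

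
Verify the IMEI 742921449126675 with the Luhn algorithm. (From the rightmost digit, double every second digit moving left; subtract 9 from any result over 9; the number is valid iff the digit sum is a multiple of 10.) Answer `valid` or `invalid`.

From the right, keep odd positions and double even positions (subtract 9 from any doubled value over 9):
  doubled (positions 2,4,...): 5 3 2 8 2 9 8 → sum 37
  kept (positions 1,3,...): 5 6 2 9 4 2 2 7 → sum 37
Total = 74.
74 mod 10 = 4, so the number is invalid.

invalid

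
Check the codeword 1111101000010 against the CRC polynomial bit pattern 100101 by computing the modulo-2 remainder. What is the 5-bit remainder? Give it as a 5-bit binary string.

Modulo-2 division of 1111101000010 by 100101:
  pos 0: 111110 XOR 100101 = 011011
  pos 1: 110111 XOR 100101 = 010010
  pos 2: 100100 XOR 100101 = 000001
  pos 7: 100010 XOR 100101 = 000111
Remainder = 00111 (nonzero — an error is detected).

00111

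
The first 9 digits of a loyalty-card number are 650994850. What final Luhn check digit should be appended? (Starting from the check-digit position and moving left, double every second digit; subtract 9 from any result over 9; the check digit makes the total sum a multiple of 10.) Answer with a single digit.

8

Partial digits right→left: 0 5 8 4 9 9 0 5 6
Double every second digit counting from the check-digit position (so the 1st, 3rd, 5th, ... of the partial from the right).
  doubled (with −9 where >9): 0 7 9 0 3 → sum 19
  kept as-is: 5 4 9 5 → sum 23
Total = 19 + 23 = 42.
Check digit = (10 − (42 mod 10)) mod 10 = 8.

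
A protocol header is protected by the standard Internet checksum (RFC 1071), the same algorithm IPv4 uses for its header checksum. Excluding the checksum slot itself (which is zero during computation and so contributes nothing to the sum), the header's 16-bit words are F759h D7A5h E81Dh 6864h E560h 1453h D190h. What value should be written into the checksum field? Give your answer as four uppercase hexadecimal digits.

One's-complement addition (fold any carry out of bit 15 back into bit 0):
  0xF759 + 0xD7A5 = 0x1CEFE → wrap carry → 0xCEFF
  0xCEFF + 0xE81D = 0x1B71C → wrap carry → 0xB71D
  0xB71D + 0x6864 = 0x11F81 → wrap carry → 0x1F82
  0x1F82 + 0xE560 = 0x104E2 → wrap carry → 0x04E3
  0x04E3 + 0x1453 = 0x01936
  0x1936 + 0xD190 = 0x0EAC6
One's-complement sum = 0xEAC6.
Checksum = ~0xEAC6 & 0xFFFF = 0x1539.

1539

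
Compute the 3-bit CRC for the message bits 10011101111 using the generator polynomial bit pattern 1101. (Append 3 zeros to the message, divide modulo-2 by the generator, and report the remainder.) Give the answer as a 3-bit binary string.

010

Append 3 zeros: 10011101111000. Divide by 1101 (XOR where the leading bit is 1):
  pos 0: 1001 XOR 1101 = 0100
  pos 1: 1001 XOR 1101 = 0100
  pos 2: 1001 XOR 1101 = 0100
  pos 3: 1000 XOR 1101 = 0101
  pos 4: 1011 XOR 1101 = 0110
  pos 5: 1101 XOR 1101 = 0000
  pos 9: 1100 XOR 1101 = 0001
Remainder (last 3 bits) = 010. This is the CRC / FCS.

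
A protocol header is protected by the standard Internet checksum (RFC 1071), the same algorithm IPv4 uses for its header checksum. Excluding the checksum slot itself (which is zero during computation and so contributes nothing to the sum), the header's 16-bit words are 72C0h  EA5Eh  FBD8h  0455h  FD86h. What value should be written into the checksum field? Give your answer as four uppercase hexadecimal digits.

A52B

One's-complement addition (fold any carry out of bit 15 back into bit 0):
  0x72C0 + 0xEA5E = 0x15D1E → wrap carry → 0x5D1F
  0x5D1F + 0xFBD8 = 0x158F7 → wrap carry → 0x58F8
  0x58F8 + 0x0455 = 0x05D4D
  0x5D4D + 0xFD86 = 0x15AD3 → wrap carry → 0x5AD4
One's-complement sum = 0x5AD4.
Checksum = ~0x5AD4 & 0xFFFF = 0xA52B.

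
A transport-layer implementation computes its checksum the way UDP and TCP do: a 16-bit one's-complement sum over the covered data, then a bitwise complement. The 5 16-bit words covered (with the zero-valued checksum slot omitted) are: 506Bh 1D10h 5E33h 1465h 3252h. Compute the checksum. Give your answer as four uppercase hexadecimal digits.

ED99

One's-complement addition (fold any carry out of bit 15 back into bit 0):
  0x506B + 0x1D10 = 0x06D7B
  0x6D7B + 0x5E33 = 0x0CBAE
  0xCBAE + 0x1465 = 0x0E013
  0xE013 + 0x3252 = 0x11265 → wrap carry → 0x1266
One's-complement sum = 0x1266.
Checksum = ~0x1266 & 0xFFFF = 0xED99.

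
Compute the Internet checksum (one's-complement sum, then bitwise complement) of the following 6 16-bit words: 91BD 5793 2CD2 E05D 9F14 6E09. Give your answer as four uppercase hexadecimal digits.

FC60

One's-complement addition (fold any carry out of bit 15 back into bit 0):
  0x91BD + 0x5793 = 0x0E950
  0xE950 + 0x2CD2 = 0x11622 → wrap carry → 0x1623
  0x1623 + 0xE05D = 0x0F680
  0xF680 + 0x9F14 = 0x19594 → wrap carry → 0x9595
  0x9595 + 0x6E09 = 0x1039E → wrap carry → 0x039F
One's-complement sum = 0x039F.
Checksum = ~0x039F & 0xFFFF = 0xFC60.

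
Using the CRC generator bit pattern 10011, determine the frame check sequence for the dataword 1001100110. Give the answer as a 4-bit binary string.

1010

Append 4 zeros: 10011001100000. Divide by 10011 (XOR where the leading bit is 1):
  pos 0: 10011 XOR 10011 = 00000
  pos 7: 11000 XOR 10011 = 01011
  pos 8: 10110 XOR 10011 = 00101
Remainder (last 4 bits) = 1010. This is the CRC / FCS.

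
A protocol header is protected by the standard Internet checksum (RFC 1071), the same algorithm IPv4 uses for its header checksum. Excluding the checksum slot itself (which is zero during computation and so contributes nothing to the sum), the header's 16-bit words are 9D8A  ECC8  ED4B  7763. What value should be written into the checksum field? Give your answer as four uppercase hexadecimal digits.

10FD

One's-complement addition (fold any carry out of bit 15 back into bit 0):
  0x9D8A + 0xECC8 = 0x18A52 → wrap carry → 0x8A53
  0x8A53 + 0xED4B = 0x1779E → wrap carry → 0x779F
  0x779F + 0x7763 = 0x0EF02
One's-complement sum = 0xEF02.
Checksum = ~0xEF02 & 0xFFFF = 0x10FD.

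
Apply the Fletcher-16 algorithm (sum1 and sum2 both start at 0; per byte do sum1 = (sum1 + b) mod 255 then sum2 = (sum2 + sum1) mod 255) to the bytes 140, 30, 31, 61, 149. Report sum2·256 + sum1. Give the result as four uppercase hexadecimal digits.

A49C

Running sums (mod 255):
  after byte 0 (140): sum1=140, sum2=140
  after byte 1 (30): sum1=170, sum2=55
  after byte 2 (31): sum1=201, sum2=1
  after byte 3 (61): sum1=7, sum2=8
  after byte 4 (149): sum1=156, sum2=164
Checksum = sum2·256 + sum1 = 164·256 + 156 = 42140 = 0xA49C.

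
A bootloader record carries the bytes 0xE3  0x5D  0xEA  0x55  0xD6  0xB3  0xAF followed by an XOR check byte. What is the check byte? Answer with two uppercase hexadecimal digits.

CB

XOR the bytes together:
  start with 0xE3
  0xE3 ⊕ 0x5D = 0xBE
  0xBE ⊕ 0xEA = 0x54
  0x54 ⊕ 0x55 = 0x01
  0x01 ⊕ 0xD6 = 0xD7
  0xD7 ⊕ 0xB3 = 0x64
  0x64 ⊕ 0xAF = 0xCB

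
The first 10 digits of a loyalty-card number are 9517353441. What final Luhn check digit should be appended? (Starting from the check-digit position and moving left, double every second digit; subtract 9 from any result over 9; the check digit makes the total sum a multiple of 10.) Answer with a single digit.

3

Partial digits right→left: 1 4 4 3 5 3 7 1 5 9
Double every second digit counting from the check-digit position (so the 1st, 3rd, 5th, ... of the partial from the right).
  doubled (with −9 where >9): 2 8 1 5 1 → sum 17
  kept as-is: 4 3 3 1 9 → sum 20
Total = 17 + 20 = 37.
Check digit = (10 − (37 mod 10)) mod 10 = 3.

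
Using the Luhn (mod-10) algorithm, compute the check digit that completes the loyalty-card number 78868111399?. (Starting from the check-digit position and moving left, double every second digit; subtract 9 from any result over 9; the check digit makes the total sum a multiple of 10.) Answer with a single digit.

9

Partial digits right→left: 9 9 3 1 1 1 8 6 8 8 7
Double every second digit counting from the check-digit position (so the 1st, 3rd, 5th, ... of the partial from the right).
  doubled (with −9 where >9): 9 6 2 7 7 5 → sum 36
  kept as-is: 9 1 1 6 8 → sum 25
Total = 36 + 25 = 61.
Check digit = (10 − (61 mod 10)) mod 10 = 9.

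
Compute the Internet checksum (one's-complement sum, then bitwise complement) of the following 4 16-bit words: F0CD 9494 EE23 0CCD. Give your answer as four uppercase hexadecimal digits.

7FAC

One's-complement addition (fold any carry out of bit 15 back into bit 0):
  0xF0CD + 0x9494 = 0x18561 → wrap carry → 0x8562
  0x8562 + 0xEE23 = 0x17385 → wrap carry → 0x7386
  0x7386 + 0x0CCD = 0x08053
One's-complement sum = 0x8053.
Checksum = ~0x8053 & 0xFFFF = 0x7FAC.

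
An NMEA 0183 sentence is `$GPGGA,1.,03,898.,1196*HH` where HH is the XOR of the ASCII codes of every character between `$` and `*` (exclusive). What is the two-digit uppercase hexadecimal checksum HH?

52

XOR the ASCII codes of the payload characters:
  'G' = 0x47 → acc = 0x47
  'P' = 0x50 → acc = 0x17
  'G' = 0x47 → acc = 0x50
  'G' = 0x47 → acc = 0x17
  'A' = 0x41 → acc = 0x56
  ',' = 0x2C → acc = 0x7A
  '1' = 0x31 → acc = 0x4B
  '.' = 0x2E → acc = 0x65
  ',' = 0x2C → acc = 0x49
  '0' = 0x30 → acc = 0x79
  '3' = 0x33 → acc = 0x4A
  ',' = 0x2C → acc = 0x66
  '8' = 0x38 → acc = 0x5E
  '9' = 0x39 → acc = 0x67
  '8' = 0x38 → acc = 0x5F
  '.' = 0x2E → acc = 0x71
  ',' = 0x2C → acc = 0x5D
  '1' = 0x31 → acc = 0x6C
  '1' = 0x31 → acc = 0x5D
  '9' = 0x39 → acc = 0x64
  '6' = 0x36 → acc = 0x52
Checksum = 0x52.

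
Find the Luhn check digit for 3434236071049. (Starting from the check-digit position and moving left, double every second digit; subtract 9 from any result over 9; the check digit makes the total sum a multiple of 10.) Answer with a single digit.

Partial digits right→left: 9 4 0 1 7 0 6 3 2 4 3 4 3
Double every second digit counting from the check-digit position (so the 1st, 3rd, 5th, ... of the partial from the right).
  doubled (with −9 where >9): 9 0 5 3 4 6 6 → sum 33
  kept as-is: 4 1 0 3 4 4 → sum 16
Total = 33 + 16 = 49.
Check digit = (10 − (49 mod 10)) mod 10 = 1.

1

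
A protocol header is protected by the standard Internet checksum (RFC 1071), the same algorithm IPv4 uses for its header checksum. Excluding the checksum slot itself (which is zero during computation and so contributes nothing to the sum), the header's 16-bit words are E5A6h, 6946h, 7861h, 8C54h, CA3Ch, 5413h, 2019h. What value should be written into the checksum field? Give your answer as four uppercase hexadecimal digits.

One's-complement addition (fold any carry out of bit 15 back into bit 0):
  0xE5A6 + 0x6946 = 0x14EEC → wrap carry → 0x4EED
  0x4EED + 0x7861 = 0x0C74E
  0xC74E + 0x8C54 = 0x153A2 → wrap carry → 0x53A3
  0x53A3 + 0xCA3C = 0x11DDF → wrap carry → 0x1DE0
  0x1DE0 + 0x5413 = 0x071F3
  0x71F3 + 0x2019 = 0x0920C
One's-complement sum = 0x920C.
Checksum = ~0x920C & 0xFFFF = 0x6DF3.

6DF3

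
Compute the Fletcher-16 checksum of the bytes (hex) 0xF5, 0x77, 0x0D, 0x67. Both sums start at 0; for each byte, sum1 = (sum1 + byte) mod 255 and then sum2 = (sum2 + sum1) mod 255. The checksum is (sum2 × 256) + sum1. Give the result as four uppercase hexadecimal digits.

Running sums (mod 255):
  after byte 0 (0xF5): sum1=245, sum2=245
  after byte 1 (0x77): sum1=109, sum2=99
  after byte 2 (0x0D): sum1=122, sum2=221
  after byte 3 (0x67): sum1=225, sum2=191
Checksum = sum2·256 + sum1 = 191·256 + 225 = 49121 = 0xBFE1.

BFE1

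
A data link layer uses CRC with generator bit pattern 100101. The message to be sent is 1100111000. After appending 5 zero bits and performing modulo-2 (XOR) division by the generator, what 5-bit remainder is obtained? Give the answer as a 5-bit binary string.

00111

Append 5 zeros: 110011100000000. Divide by 100101 (XOR where the leading bit is 1):
  pos 0: 110011 XOR 100101 = 010110
  pos 1: 101101 XOR 100101 = 001000
  pos 3: 100000 XOR 100101 = 000101
  pos 6: 101000 XOR 100101 = 001101
  pos 8: 110100 XOR 100101 = 010001
  pos 9: 100010 XOR 100101 = 000111
Remainder (last 5 bits) = 00111. This is the CRC / FCS.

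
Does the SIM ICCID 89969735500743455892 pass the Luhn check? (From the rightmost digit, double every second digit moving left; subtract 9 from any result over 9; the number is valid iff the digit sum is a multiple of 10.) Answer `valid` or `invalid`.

valid

From the right, keep odd positions and double even positions (subtract 9 from any doubled value over 9):
  doubled (positions 2,4,...): 9 1 8 8 0 1 6 9 9 7 → sum 58
  kept (positions 1,3,...): 2 8 5 3 7 0 5 7 6 9 → sum 52
Total = 110.
110 mod 10 = 0, so the number is valid.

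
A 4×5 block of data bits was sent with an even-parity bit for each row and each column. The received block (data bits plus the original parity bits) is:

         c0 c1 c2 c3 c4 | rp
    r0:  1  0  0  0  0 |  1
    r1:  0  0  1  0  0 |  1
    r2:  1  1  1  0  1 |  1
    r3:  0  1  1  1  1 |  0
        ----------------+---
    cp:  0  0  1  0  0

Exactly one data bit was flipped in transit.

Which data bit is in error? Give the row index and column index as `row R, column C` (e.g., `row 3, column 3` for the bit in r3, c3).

row 2, column 3

Recompute each row's even parity and compare to rp:
  r0: data parity 1, sent rp 1 → ok
  r1: data parity 1, sent rp 1 → ok
  r2: data parity 0, sent rp 1 → mismatch
  r3: data parity 0, sent rp 0 → ok
Recompute each column's even parity and compare to cp:
  c0: data parity 0, sent cp 0 → ok
  c1: data parity 0, sent cp 0 → ok
  c2: data parity 1, sent cp 1 → ok
  c3: data parity 1, sent cp 0 → mismatch
  c4: data parity 0, sent cp 0 → ok
Exactly one row (r2) and one column (c3) fail → the flipped bit is at their intersection.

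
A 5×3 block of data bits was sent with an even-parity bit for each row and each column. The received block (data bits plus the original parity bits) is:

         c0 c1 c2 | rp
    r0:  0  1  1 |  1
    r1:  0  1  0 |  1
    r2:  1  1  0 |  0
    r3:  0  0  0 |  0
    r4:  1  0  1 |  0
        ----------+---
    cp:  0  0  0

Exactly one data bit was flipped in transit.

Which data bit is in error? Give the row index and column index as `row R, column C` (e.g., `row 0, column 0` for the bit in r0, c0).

Recompute each row's even parity and compare to rp:
  r0: data parity 0, sent rp 1 → mismatch
  r1: data parity 1, sent rp 1 → ok
  r2: data parity 0, sent rp 0 → ok
  r3: data parity 0, sent rp 0 → ok
  r4: data parity 0, sent rp 0 → ok
Recompute each column's even parity and compare to cp:
  c0: data parity 0, sent cp 0 → ok
  c1: data parity 1, sent cp 0 → mismatch
  c2: data parity 0, sent cp 0 → ok
Exactly one row (r0) and one column (c1) fail → the flipped bit is at their intersection.

row 0, column 1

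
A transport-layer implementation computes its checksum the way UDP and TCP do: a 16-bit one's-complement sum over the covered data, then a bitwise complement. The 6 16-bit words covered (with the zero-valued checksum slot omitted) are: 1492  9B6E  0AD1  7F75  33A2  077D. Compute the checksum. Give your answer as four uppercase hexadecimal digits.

One's-complement addition (fold any carry out of bit 15 back into bit 0):
  0x1492 + 0x9B6E = 0x0B000
  0xB000 + 0x0AD1 = 0x0BAD1
  0xBAD1 + 0x7F75 = 0x13A46 → wrap carry → 0x3A47
  0x3A47 + 0x33A2 = 0x06DE9
  0x6DE9 + 0x077D = 0x07566
One's-complement sum = 0x7566.
Checksum = ~0x7566 & 0xFFFF = 0x8A99.

8A99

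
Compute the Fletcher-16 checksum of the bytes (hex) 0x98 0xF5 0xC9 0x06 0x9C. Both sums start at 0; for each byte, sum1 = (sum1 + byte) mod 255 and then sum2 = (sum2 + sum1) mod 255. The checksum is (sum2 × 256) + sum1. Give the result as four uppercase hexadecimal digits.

Running sums (mod 255):
  after byte 0 (0x98): sum1=152, sum2=152
  after byte 1 (0xF5): sum1=142, sum2=39
  after byte 2 (0xC9): sum1=88, sum2=127
  after byte 3 (0x06): sum1=94, sum2=221
  after byte 4 (0x9C): sum1=250, sum2=216
Checksum = sum2·256 + sum1 = 216·256 + 250 = 55546 = 0xD8FA.

D8FA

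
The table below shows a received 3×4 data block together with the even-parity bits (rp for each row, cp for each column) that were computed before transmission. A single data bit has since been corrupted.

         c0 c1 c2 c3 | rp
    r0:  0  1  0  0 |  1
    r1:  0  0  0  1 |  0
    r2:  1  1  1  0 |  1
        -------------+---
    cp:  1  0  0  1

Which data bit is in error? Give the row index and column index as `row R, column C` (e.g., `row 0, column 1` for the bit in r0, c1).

row 1, column 2

Recompute each row's even parity and compare to rp:
  r0: data parity 1, sent rp 1 → ok
  r1: data parity 1, sent rp 0 → mismatch
  r2: data parity 1, sent rp 1 → ok
Recompute each column's even parity and compare to cp:
  c0: data parity 1, sent cp 1 → ok
  c1: data parity 0, sent cp 0 → ok
  c2: data parity 1, sent cp 0 → mismatch
  c3: data parity 1, sent cp 1 → ok
Exactly one row (r1) and one column (c2) fail → the flipped bit is at their intersection.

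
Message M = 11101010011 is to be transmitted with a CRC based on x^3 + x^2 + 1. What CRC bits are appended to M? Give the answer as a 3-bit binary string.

101

Append 3 zeros: 11101010011000. Divide by 1101 (XOR where the leading bit is 1):
  pos 0: 1110 XOR 1101 = 0011
  pos 2: 1110 XOR 1101 = 0011
  pos 4: 1110 XOR 1101 = 0011
  pos 6: 1101 XOR 1101 = 0000
  pos 10: 1000 XOR 1101 = 0101
Remainder (last 3 bits) = 101. This is the CRC / FCS.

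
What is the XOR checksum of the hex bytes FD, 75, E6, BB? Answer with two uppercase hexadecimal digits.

D5

XOR the bytes together:
  start with 0xFD
  0xFD ⊕ 0x75 = 0x88
  0x88 ⊕ 0xE6 = 0x6E
  0x6E ⊕ 0xBB = 0xD5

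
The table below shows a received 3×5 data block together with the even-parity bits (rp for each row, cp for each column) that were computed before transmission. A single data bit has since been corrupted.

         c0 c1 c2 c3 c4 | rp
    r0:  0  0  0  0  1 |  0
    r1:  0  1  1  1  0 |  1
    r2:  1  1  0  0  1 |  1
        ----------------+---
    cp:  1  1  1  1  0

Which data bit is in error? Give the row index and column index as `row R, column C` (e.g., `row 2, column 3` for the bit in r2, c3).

row 0, column 1

Recompute each row's even parity and compare to rp:
  r0: data parity 1, sent rp 0 → mismatch
  r1: data parity 1, sent rp 1 → ok
  r2: data parity 1, sent rp 1 → ok
Recompute each column's even parity and compare to cp:
  c0: data parity 1, sent cp 1 → ok
  c1: data parity 0, sent cp 1 → mismatch
  c2: data parity 1, sent cp 1 → ok
  c3: data parity 1, sent cp 1 → ok
  c4: data parity 0, sent cp 0 → ok
Exactly one row (r0) and one column (c1) fail → the flipped bit is at their intersection.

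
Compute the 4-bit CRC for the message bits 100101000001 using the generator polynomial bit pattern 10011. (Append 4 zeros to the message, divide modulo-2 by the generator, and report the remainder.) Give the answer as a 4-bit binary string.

Append 4 zeros: 1001010000010000. Divide by 10011 (XOR where the leading bit is 1):
  pos 0: 10010 XOR 10011 = 00001
  pos 4: 11000 XOR 10011 = 01011
  pos 5: 10110 XOR 10011 = 00101
  pos 7: 10101 XOR 10011 = 00110
  pos 9: 11000 XOR 10011 = 01011
  pos 10: 10110 XOR 10011 = 00101
Remainder (last 4 bits) = 1010. This is the CRC / FCS.

1010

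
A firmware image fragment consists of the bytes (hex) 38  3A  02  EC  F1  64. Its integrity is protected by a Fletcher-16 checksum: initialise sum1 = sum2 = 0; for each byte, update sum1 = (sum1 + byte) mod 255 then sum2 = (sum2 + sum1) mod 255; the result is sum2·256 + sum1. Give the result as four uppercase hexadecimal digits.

8BB7

Running sums (mod 255):
  after byte 0 (38): sum1=56, sum2=56
  after byte 1 (3A): sum1=114, sum2=170
  after byte 2 (02): sum1=116, sum2=31
  after byte 3 (EC): sum1=97, sum2=128
  after byte 4 (F1): sum1=83, sum2=211
  after byte 5 (64): sum1=183, sum2=139
Checksum = sum2·256 + sum1 = 139·256 + 183 = 35767 = 0x8BB7.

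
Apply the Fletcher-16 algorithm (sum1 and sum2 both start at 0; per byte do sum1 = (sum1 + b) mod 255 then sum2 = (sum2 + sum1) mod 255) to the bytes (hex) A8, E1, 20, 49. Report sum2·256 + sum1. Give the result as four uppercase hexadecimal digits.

D1F3

Running sums (mod 255):
  after byte 0 (A8): sum1=168, sum2=168
  after byte 1 (E1): sum1=138, sum2=51
  after byte 2 (20): sum1=170, sum2=221
  after byte 3 (49): sum1=243, sum2=209
Checksum = sum2·256 + sum1 = 209·256 + 243 = 53747 = 0xD1F3.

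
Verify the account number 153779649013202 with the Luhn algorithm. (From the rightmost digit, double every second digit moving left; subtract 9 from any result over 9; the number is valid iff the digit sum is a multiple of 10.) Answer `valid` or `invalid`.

From the right, keep odd positions and double even positions (subtract 9 from any doubled value over 9):
  doubled (positions 2,4,...): 0 6 0 8 9 5 1 → sum 29
  kept (positions 1,3,...): 2 2 1 9 6 7 3 1 → sum 31
Total = 60.
60 mod 10 = 0, so the number is valid.

valid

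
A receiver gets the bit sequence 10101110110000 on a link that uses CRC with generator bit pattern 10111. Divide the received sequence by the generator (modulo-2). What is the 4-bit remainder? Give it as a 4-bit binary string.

0010

Modulo-2 division of 10101110110000 by 10111:
  pos 0: 10101 XOR 10111 = 00010
  pos 3: 10110 XOR 10111 = 00001
  pos 7: 11100 XOR 10111 = 01011
  pos 8: 10110 XOR 10111 = 00001
Remainder = 0010 (nonzero — an error is detected).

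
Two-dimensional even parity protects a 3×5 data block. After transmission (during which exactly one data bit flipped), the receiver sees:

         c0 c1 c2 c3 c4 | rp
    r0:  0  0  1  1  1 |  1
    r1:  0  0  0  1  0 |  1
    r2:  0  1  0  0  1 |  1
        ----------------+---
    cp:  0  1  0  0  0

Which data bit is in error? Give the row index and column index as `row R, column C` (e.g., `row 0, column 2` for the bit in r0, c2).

Recompute each row's even parity and compare to rp:
  r0: data parity 1, sent rp 1 → ok
  r1: data parity 1, sent rp 1 → ok
  r2: data parity 0, sent rp 1 → mismatch
Recompute each column's even parity and compare to cp:
  c0: data parity 0, sent cp 0 → ok
  c1: data parity 1, sent cp 1 → ok
  c2: data parity 1, sent cp 0 → mismatch
  c3: data parity 0, sent cp 0 → ok
  c4: data parity 0, sent cp 0 → ok
Exactly one row (r2) and one column (c2) fail → the flipped bit is at their intersection.

row 2, column 2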